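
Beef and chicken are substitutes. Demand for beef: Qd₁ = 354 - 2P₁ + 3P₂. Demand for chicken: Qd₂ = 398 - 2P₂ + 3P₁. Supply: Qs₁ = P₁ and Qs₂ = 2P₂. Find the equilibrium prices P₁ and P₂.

Market 1: 354 - 2P₁ + 3P₂ = P₁ → 3P₁ - 3P₂ = 354.
Market 2: 4P₂ - 3P₁ = 398.
Eliminating P₂: 4×(1) + 3×(2) gives 3P₁ = 2610, so P₁ = 870.
Back-substitute into (2): P₂ = (398 + 3×870) / 4 = 752.

P₁ = 870, P₂ = 752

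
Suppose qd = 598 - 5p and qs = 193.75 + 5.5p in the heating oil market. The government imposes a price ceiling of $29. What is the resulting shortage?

Shortage = 99.75

Equilibrium price would be p* = 38.5, so the ceiling at 29 binds.
At p = 29: qd = 598 − 5(29) = 453, qs = 193.75 + 5.5(29) = 353.25.
Shortage = 453 − 353.25 = 99.75.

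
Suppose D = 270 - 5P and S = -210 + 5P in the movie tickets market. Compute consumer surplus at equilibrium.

Equilibrium: 270 - 5P = -210 + 5P gives P* = 48, Q* = 30.
Demand choke price (D = 0): P = 54.
CS = ½(54 − 48)(30) = 90.

Consumer surplus = 90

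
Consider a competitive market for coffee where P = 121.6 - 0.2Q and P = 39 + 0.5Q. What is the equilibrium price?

Set the two price expressions equal: 121.6 - 0.2Q = 39 + 0.5Q.
82.6 = 0.7Q, so Q* = 118.
P* = 121.6 − (0.2)(118) = 98.

P* = 98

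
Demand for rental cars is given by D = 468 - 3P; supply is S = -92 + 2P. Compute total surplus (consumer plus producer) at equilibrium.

Equilibrium: 468 - 3P = -92 + 2P gives P* = 112, Q* = 132.
Demand choke price: P = 156; supply starts at P = 46.
CS = ½(156 − 112)(132) = 2904; PS = ½(112 − 46)(132) = 4356.

Total surplus = 7260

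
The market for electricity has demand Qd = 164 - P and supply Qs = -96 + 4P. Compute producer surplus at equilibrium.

Equilibrium: 164 - P = -96 + 4P gives P* = 52, Q* = 112.
Supply starts at P = 24 (where Qs = 0).
PS = ½(52 − 24)(112) = 1568.

Producer surplus = 1568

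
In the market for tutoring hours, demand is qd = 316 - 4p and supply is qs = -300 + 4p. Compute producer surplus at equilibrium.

Producer surplus = 8

Equilibrium: 316 - 4p = -300 + 4p gives p* = 77, q* = 8.
Supply starts at p = 75 (where qs = 0).
PS = ½(77 − 75)(8) = 8.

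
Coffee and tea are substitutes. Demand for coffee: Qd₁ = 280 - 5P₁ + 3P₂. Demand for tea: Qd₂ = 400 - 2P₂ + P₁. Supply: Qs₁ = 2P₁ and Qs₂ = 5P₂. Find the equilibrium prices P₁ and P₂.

P₁ = 1580/23, P₂ = 1540/23

Market 1: 280 - 5P₁ + 3P₂ = 2P₁ → 7P₁ - 3P₂ = 280.
Market 2: 7P₂ - P₁ = 400.
Eliminating P₂: 7×(1) + 3×(2) gives 46P₁ = 3160, so P₁ = 1580/23.
Back-substitute into (2): P₂ = (400 + 1×1580/23) / 7 = 1540/23.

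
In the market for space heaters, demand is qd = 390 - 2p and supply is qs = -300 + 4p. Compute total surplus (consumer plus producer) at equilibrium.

Total surplus = 9600

Equilibrium: 390 - 2p = -300 + 4p gives p* = 115, q* = 160.
Demand choke price: p = 195; supply starts at p = 75.
CS = ½(195 − 115)(160) = 6400; PS = ½(115 − 75)(160) = 3200.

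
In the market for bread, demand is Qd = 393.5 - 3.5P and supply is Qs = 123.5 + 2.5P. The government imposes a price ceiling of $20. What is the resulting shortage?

Equilibrium price would be P* = 45, so the ceiling at 20 binds.
At P = 20: Qd = 393.5 − 3.5(20) = 323.5, Qs = 123.5 + 2.5(20) = 173.5.
Shortage = 323.5 − 173.5 = 150.

Shortage = 150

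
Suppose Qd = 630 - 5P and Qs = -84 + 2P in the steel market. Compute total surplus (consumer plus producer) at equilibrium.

Total surplus = 5040

Equilibrium: 630 - 5P = -84 + 2P gives P* = 102, Q* = 120.
Demand choke price: P = 126; supply starts at P = 42.
CS = ½(126 − 102)(120) = 1440; PS = ½(102 − 42)(120) = 3600.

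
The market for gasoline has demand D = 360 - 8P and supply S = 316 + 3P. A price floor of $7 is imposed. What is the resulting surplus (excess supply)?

Equilibrium price would be P* = 4, so the floor at 7 binds.
At P = 7: D = 304, S = 337.
Surplus = 337 − 304 = 33.

Surplus = 33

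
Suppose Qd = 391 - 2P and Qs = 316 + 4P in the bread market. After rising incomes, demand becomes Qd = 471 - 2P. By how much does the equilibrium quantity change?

ΔQ = 160/3

Original equilibrium: P* = 12.5, Q* = 366.
New equilibrium: 471 - 2P = 316 + 4P, so 155 = 6P and P' = 155/6; Q' = 471 − 2(155/6) = 1258/3.
Change in quantity: 1258/3 − 366 = 160/3.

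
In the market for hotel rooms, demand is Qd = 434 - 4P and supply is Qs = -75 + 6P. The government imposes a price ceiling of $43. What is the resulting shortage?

Equilibrium price would be P* = 50.9, so the ceiling at 43 binds.
At P = 43: Qd = 434 − 4(43) = 262, Qs = -75 + 6(43) = 183.
Shortage = 262 − 183 = 79.

Shortage = 79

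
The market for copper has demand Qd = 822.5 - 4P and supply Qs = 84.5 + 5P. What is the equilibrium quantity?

Q* = 494.5

Set Qd = Qs: 822.5 - 4P = 84.5 + 5P.
738 = 9P, so P* = 82.
Q* = 822.5 − 4(82) = 494.5.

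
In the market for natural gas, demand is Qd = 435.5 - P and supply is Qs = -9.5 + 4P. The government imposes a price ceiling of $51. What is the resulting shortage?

Equilibrium price would be P* = 89, so the ceiling at 51 binds.
At P = 51: Qd = 435.5 − 1(51) = 384.5, Qs = -9.5 + 4(51) = 194.5.
Shortage = 384.5 − 194.5 = 190.

Shortage = 190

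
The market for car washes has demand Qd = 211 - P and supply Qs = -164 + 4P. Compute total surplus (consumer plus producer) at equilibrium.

Equilibrium: 211 - P = -164 + 4P gives P* = 75, Q* = 136.
Demand choke price: P = 211; supply starts at P = 41.
CS = ½(211 − 75)(136) = 9248; PS = ½(75 − 41)(136) = 2312.

Total surplus = 11560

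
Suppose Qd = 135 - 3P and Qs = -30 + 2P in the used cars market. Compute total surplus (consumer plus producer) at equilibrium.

Equilibrium: 135 - 3P = -30 + 2P gives P* = 33, Q* = 36.
Demand choke price: P = 45; supply starts at P = 15.
CS = ½(45 − 33)(36) = 216; PS = ½(33 − 15)(36) = 324.

Total surplus = 540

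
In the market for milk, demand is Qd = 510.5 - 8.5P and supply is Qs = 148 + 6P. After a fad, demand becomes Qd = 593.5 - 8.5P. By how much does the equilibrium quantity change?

Original equilibrium: P* = 25, Q* = 298.
New equilibrium: 593.5 - 8.5P = 148 + 6P, so 445.5 = 14.5P and P' = 891/29; Q' = 593.5 − 8.5(891/29) = 9638/29.
Change in quantity: 9638/29 − 298 = 996/29.

ΔQ = 996/29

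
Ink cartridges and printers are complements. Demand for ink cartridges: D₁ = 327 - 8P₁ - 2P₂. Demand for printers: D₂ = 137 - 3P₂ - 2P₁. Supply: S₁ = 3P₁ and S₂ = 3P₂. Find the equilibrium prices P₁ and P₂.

Market 1: 327 - 8P₁ - 2P₂ = 3P₁ → 11P₁ + 2P₂ = 327.
Market 2: 6P₂ + 2P₁ = 137.
Eliminating P₂: 6×(1) − 2×(2) gives 62P₁ = 1688, so P₁ = 844/31.
Back-substitute into (2): P₂ = (137 − 2×844/31) / 6 = 853/62.

P₁ = 844/31, P₂ = 853/62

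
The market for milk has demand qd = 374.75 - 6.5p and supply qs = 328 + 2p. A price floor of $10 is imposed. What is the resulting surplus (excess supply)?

Equilibrium price would be p* = 5.5, so the floor at 10 binds.
At p = 10: qd = 309.75, qs = 348.
Surplus = 348 − 309.75 = 38.25.

Surplus = 38.25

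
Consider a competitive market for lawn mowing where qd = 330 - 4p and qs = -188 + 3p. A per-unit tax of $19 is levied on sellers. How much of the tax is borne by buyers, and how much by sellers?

Pre-tax equilibrium: p* = 74, q* = 34.
Tax on sellers shifts supply to qs = -188 + 3(p − 19) = -245 + 3p.
330 - 4p = -245 + 3p gives buyer price pb = 575/7; sellers receive ps = 575/7 − 19 = 442/7.
New quantity: q = 330 − 4(575/7) = 10/7.
Buyer burden = 575/7 − 74 = 57/7; seller burden = 74 − 442/7 = 76/7.

Buyers bear 57/7, sellers bear 76/7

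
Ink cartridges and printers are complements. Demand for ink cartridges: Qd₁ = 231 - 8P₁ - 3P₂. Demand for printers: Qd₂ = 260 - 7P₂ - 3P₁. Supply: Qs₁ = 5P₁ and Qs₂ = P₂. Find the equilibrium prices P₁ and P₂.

Market 1: 231 - 8P₁ - 3P₂ = 5P₁ → 13P₁ + 3P₂ = 231.
Market 2: 8P₂ + 3P₁ = 260.
Eliminating P₂: 8×(1) − 3×(2) gives 95P₁ = 1068, so P₁ = 1068/95.
Back-substitute into (2): P₂ = (260 − 3×1068/95) / 8 = 2687/95.

P₁ = 1068/95, P₂ = 2687/95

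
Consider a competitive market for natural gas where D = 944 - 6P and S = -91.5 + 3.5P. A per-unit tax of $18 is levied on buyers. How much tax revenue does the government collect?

Tax revenue = 85572/19

Pre-tax equilibrium: P* = 109, Q* = 290.
Tax on buyers shifts demand to D = 944 − 6(P + 18) = 836 - 6P.
836 - 6P = -91.5 + 3.5P gives seller price Ps = 1855/19; buyers pay Pb = 1855/19 + 18 = 2197/19.
New quantity: Q = 944 − 6(2197/19) = 4754/19.
Revenue = 18 × 4754/19 = 85572/19.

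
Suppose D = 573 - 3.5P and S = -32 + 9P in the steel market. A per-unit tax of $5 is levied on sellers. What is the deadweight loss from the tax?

Pre-tax equilibrium: P* = 48.4, Q* = 403.6.
Tax on sellers shifts supply to S = -32 + 9(P − 5) = -77 + 9P.
573 - 3.5P = -77 + 9P gives buyer price Pb = 52; sellers receive Ps = 52 − 5 = 47.
New quantity: Q = 573 − 3.5(52) = 391.
DWL = ½ × 5 × (403.6 − 391) = 31.5.

Deadweight loss = 31.5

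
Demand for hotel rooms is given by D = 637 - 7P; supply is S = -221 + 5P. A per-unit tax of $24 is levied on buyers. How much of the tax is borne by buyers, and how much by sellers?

Buyers bear $10, sellers bear $14

Pre-tax equilibrium: P* = 71.5, Q* = 136.5.
Tax on buyers shifts demand to D = 637 − 7(P + 24) = 469 - 7P.
469 - 7P = -221 + 5P gives seller price Ps = 57.5; buyers pay Pb = 57.5 + 24 = 81.5.
New quantity: Q = 637 − 7(81.5) = 66.5.
Buyer burden = 81.5 − 71.5 = 10; seller burden = 71.5 − 57.5 = 14.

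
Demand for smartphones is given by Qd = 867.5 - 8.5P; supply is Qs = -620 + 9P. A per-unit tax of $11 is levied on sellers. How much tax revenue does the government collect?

Tax revenue = 37312/35

Pre-tax equilibrium: P* = 85, Q* = 145.
Tax on sellers shifts supply to Qs = -620 + 9(P − 11) = -719 + 9P.
867.5 - 8.5P = -719 + 9P gives buyer price Pb = 3173/35; sellers receive Ps = 3173/35 − 11 = 2788/35.
New quantity: Q = 867.5 − 8.5(3173/35) = 3392/35.
Revenue = 11 × 3392/35 = 37312/35.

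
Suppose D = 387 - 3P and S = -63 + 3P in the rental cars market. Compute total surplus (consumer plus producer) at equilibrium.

Equilibrium: 387 - 3P = -63 + 3P gives P* = 75, Q* = 162.
Demand choke price: P = 129; supply starts at P = 21.
CS = ½(129 − 75)(162) = 4374; PS = ½(75 − 21)(162) = 4374.

Total surplus = 8748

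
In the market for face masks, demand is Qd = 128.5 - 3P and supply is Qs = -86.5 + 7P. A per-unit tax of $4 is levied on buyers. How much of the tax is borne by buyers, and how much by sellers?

Pre-tax equilibrium: P* = 21.5, Q* = 64.
Tax on buyers shifts demand to Qd = 128.5 − 3(P + 4) = 116.5 - 3P.
116.5 - 3P = -86.5 + 7P gives seller price Ps = 20.3; buyers pay Pb = 20.3 + 4 = 24.3.
New quantity: Q = 128.5 − 3(24.3) = 55.6.
Buyer burden = 24.3 − 21.5 = 2.8; seller burden = 21.5 − 20.3 = 1.2.

Buyers bear $2.8, sellers bear $1.2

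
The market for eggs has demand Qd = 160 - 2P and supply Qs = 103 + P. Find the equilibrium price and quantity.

P* = 19, Q* = 122

Set Qd = Qs: 160 - 2P = 103 + P.
57 = 3P, so P* = 19.
Q* = 160 − 2(19) = 122.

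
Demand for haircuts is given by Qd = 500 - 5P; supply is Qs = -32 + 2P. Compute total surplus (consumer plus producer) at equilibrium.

Equilibrium: 500 - 5P = -32 + 2P gives P* = 76, Q* = 120.
Demand choke price: P = 100; supply starts at P = 16.
CS = ½(100 − 76)(120) = 1440; PS = ½(76 − 16)(120) = 3600.

Total surplus = 5040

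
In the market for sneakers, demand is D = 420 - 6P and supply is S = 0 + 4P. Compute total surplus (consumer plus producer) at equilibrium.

Total surplus = 5880

Equilibrium: 420 - 6P = 0 + 4P gives P* = 42, Q* = 168.
Demand choke price: P = 70; supply starts at P = 0.
CS = ½(70 − 42)(168) = 2352; PS = ½(42 − 0)(168) = 3528.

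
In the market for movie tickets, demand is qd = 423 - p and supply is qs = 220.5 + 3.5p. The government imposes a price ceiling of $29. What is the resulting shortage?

Equilibrium price would be p* = 45, so the ceiling at 29 binds.
At p = 29: qd = 423 − 1(29) = 394, qs = 220.5 + 3.5(29) = 322.
Shortage = 394 − 322 = 72.

Shortage = 72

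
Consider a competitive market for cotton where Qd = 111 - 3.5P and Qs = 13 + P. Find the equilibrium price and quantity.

Set Qd = Qs: 111 - 3.5P = 13 + P.
98 = 4.5P, so P* = 196/9.
Q* = 111 − 3.5(196/9) = 313/9.

P* = 196/9, Q* = 313/9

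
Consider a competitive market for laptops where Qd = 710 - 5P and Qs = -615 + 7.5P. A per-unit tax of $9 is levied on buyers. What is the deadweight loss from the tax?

Deadweight loss = 121.5

Pre-tax equilibrium: P* = 106, Q* = 180.
Tax on buyers shifts demand to Qd = 710 − 5(P + 9) = 665 - 5P.
665 - 5P = -615 + 7.5P gives seller price Ps = 102.4; buyers pay Pb = 102.4 + 9 = 111.4.
New quantity: Q = 710 − 5(111.4) = 153.
DWL = ½ × 9 × (180 − 153) = 121.5.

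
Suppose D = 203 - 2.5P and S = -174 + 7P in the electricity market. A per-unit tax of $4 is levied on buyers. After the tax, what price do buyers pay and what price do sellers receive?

Pre-tax equilibrium: P* = 754/19, Q* = 1972/19.
Tax on buyers shifts demand to D = 203 − 2.5(P + 4) = 193 - 2.5P.
193 - 2.5P = -174 + 7P gives seller price Ps = 734/19; buyers pay Pb = 734/19 + 4 = 810/19.
New quantity: Q = 203 − 2.5(810/19) = 1832/19.

Buyers pay 810/19, sellers receive 734/19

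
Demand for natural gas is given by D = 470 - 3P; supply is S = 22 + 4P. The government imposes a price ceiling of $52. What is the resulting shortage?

Shortage = 84

Equilibrium price would be P* = 64, so the ceiling at 52 binds.
At P = 52: D = 470 − 3(52) = 314, S = 22 + 4(52) = 230.
Shortage = 314 − 230 = 84.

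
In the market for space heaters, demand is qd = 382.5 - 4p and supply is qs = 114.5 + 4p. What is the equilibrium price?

p* = 33.5

Set qd = qs: 382.5 - 4p = 114.5 + 4p.
268 = 8p, so p* = 33.5.
q* = 382.5 − 4(33.5) = 248.5.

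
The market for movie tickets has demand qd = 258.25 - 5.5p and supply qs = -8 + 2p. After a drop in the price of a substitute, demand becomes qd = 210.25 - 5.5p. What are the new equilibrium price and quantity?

p' = 29.1, q' = 50.2

Original equilibrium: p* = 35.5, q* = 63.
New equilibrium: 210.25 - 5.5p = -8 + 2p, so 218.25 = 7.5p and p' = 29.1; q' = 210.25 − 5.5(29.1) = 50.2.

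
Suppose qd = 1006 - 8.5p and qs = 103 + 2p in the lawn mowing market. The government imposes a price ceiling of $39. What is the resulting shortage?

Shortage = 493.5

Equilibrium price would be p* = 86, so the ceiling at 39 binds.
At p = 39: qd = 1006 − 8.5(39) = 674.5, qs = 103 + 2(39) = 181.
Shortage = 674.5 − 181 = 493.5.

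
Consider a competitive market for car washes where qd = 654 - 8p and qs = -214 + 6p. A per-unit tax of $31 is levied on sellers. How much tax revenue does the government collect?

Pre-tax equilibrium: p* = 62, q* = 158.
Tax on sellers shifts supply to qs = -214 + 6(p − 31) = -400 + 6p.
654 - 8p = -400 + 6p gives buyer price pb = 527/7; sellers receive ps = 527/7 − 31 = 310/7.
New quantity: q = 654 − 8(527/7) = 362/7.
Revenue = 31 × 362/7 = 11222/7.

Tax revenue = 11222/7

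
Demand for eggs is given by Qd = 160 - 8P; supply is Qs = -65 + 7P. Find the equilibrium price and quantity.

P* = 15, Q* = 40

Set Qd = Qs: 160 - 8P = -65 + 7P.
225 = 15P, so P* = 15.
Q* = 160 − 8(15) = 40.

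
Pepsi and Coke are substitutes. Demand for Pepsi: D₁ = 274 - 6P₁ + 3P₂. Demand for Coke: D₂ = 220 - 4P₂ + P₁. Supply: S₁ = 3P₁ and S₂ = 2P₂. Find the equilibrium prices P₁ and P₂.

P₁ = 768/17, P₂ = 2254/51

Market 1: 274 - 6P₁ + 3P₂ = 3P₁ → 9P₁ - 3P₂ = 274.
Market 2: 6P₂ - P₁ = 220.
Eliminating P₂: 6×(1) + 3×(2) gives 51P₁ = 2304, so P₁ = 768/17.
Back-substitute into (2): P₂ = (220 + 1×768/17) / 6 = 2254/51.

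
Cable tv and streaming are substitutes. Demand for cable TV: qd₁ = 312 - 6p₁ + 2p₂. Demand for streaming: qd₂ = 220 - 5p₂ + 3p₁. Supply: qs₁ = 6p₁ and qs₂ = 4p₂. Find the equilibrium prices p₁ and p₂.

p₁ = 1624/51, p₂ = 596/17

Market 1: 312 - 6p₁ + 2p₂ = 6p₁ → 12p₁ - 2p₂ = 312.
Market 2: 9p₂ - 3p₁ = 220.
Eliminating p₂: 9×(1) + 2×(2) gives 102p₁ = 3248, so p₁ = 1624/51.
Back-substitute into (2): p₂ = (220 + 3×1624/51) / 9 = 596/17.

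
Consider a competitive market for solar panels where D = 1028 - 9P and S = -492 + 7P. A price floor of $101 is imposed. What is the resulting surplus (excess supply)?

Equilibrium price would be P* = 95, so the floor at 101 binds.
At P = 101: D = 119, S = 215.
Surplus = 215 − 119 = 96.

Surplus = 96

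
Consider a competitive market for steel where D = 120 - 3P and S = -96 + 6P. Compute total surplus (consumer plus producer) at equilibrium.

Total surplus = 576

Equilibrium: 120 - 3P = -96 + 6P gives P* = 24, Q* = 48.
Demand choke price: P = 40; supply starts at P = 16.
CS = ½(40 − 24)(48) = 384; PS = ½(24 − 16)(48) = 192.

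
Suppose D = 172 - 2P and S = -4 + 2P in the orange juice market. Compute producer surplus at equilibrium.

Producer surplus = 1764

Equilibrium: 172 - 2P = -4 + 2P gives P* = 44, Q* = 84.
Supply starts at P = 2 (where S = 0).
PS = ½(44 − 2)(84) = 1764.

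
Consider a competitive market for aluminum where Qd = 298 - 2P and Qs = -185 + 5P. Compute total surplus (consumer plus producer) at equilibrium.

Total surplus = 8960

Equilibrium: 298 - 2P = -185 + 5P gives P* = 69, Q* = 160.
Demand choke price: P = 149; supply starts at P = 37.
CS = ½(149 − 69)(160) = 6400; PS = ½(69 − 37)(160) = 2560.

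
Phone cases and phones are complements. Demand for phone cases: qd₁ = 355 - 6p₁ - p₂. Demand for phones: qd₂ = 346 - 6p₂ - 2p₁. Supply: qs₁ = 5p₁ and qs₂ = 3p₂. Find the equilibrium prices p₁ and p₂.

p₁ = 2849/97, p₂ = 3096/97

Market 1: 355 - 6p₁ - p₂ = 5p₁ → 11p₁ + p₂ = 355.
Market 2: 9p₂ + 2p₁ = 346.
Eliminating p₂: 9×(1) − 1×(2) gives 97p₁ = 2849, so p₁ = 2849/97.
Back-substitute into (2): p₂ = (346 − 2×2849/97) / 9 = 3096/97.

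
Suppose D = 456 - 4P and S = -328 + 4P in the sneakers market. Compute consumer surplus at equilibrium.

Equilibrium: 456 - 4P = -328 + 4P gives P* = 98, Q* = 64.
Demand choke price (D = 0): P = 114.
CS = ½(114 − 98)(64) = 512.

Consumer surplus = 512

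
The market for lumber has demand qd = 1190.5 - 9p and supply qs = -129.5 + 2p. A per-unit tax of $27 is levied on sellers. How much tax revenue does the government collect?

Tax revenue = 39393/22

Pre-tax equilibrium: p* = 120, q* = 110.5.
Tax on sellers shifts supply to qs = -129.5 + 2(p − 27) = -183.5 + 2p.
1190.5 - 9p = -183.5 + 2p gives buyer price pb = 1374/11; sellers receive ps = 1374/11 − 27 = 1077/11.
New quantity: q = 1190.5 − 9(1374/11) = 1459/22.
Revenue = 27 × 1459/22 = 39393/22.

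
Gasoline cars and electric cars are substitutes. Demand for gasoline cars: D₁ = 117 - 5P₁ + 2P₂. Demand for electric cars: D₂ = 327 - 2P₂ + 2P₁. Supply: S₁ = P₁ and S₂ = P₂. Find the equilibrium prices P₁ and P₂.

P₁ = 1005/14, P₂ = 1098/7

Market 1: 117 - 5P₁ + 2P₂ = P₁ → 6P₁ - 2P₂ = 117.
Market 2: 3P₂ - 2P₁ = 327.
Eliminating P₂: 3×(1) + 2×(2) gives 14P₁ = 1005, so P₁ = 1005/14.
Back-substitute into (2): P₂ = (327 + 2×1005/14) / 3 = 1098/7.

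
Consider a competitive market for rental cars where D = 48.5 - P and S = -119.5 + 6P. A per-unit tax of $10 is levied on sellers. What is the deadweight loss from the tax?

Deadweight loss = 300/7

Pre-tax equilibrium: P* = 24, Q* = 24.5.
Tax on sellers shifts supply to S = -119.5 + 6(P − 10) = -179.5 + 6P.
48.5 - P = -179.5 + 6P gives buyer price Pb = 228/7; sellers receive Ps = 228/7 − 10 = 158/7.
New quantity: Q = 48.5 − 1(228/7) = 223/14.
DWL = ½ × 10 × (24.5 − 223/14) = 300/7.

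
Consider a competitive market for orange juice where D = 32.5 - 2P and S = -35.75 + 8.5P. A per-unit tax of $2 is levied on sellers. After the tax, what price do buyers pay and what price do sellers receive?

Buyers pay 341/42, sellers receive 257/42

Pre-tax equilibrium: P* = 6.5, Q* = 19.5.
Tax on sellers shifts supply to S = -35.75 + 8.5(P − 2) = -52.75 + 8.5P.
32.5 - 2P = -52.75 + 8.5P gives buyer price Pb = 341/42; sellers receive Ps = 341/42 − 2 = 257/42.
New quantity: Q = 32.5 − 2(341/42) = 683/42.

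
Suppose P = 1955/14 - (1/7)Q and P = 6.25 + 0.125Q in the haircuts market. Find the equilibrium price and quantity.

Set the two price expressions equal: 1955/14 - (1/7)Q = 6.25 + 0.125Q.
3735/28 = (15/56)Q, so Q* = 498.
P* = 1955/14 − (1/7)(498) = 68.5.

P* = 68.5, Q* = 498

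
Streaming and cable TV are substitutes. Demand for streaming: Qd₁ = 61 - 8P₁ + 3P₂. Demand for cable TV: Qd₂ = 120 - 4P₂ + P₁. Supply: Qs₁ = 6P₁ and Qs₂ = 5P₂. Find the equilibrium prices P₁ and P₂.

P₁ = 303/41, P₂ = 1741/123

Market 1: 61 - 8P₁ + 3P₂ = 6P₁ → 14P₁ - 3P₂ = 61.
Market 2: 9P₂ - P₁ = 120.
Eliminating P₂: 9×(1) + 3×(2) gives 123P₁ = 909, so P₁ = 303/41.
Back-substitute into (2): P₂ = (120 + 1×303/41) / 9 = 1741/123.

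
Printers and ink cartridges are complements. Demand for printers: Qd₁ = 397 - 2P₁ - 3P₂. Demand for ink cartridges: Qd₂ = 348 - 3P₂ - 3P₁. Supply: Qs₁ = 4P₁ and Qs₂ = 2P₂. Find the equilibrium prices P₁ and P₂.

Market 1: 397 - 2P₁ - 3P₂ = 4P₁ → 6P₁ + 3P₂ = 397.
Market 2: 5P₂ + 3P₁ = 348.
Eliminating P₂: 5×(1) − 3×(2) gives 21P₁ = 941, so P₁ = 941/21.
Back-substitute into (2): P₂ = (348 − 3×941/21) / 5 = 299/7.

P₁ = 941/21, P₂ = 299/7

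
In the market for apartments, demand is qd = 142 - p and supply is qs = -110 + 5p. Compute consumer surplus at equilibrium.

Consumer surplus = 5000

Equilibrium: 142 - p = -110 + 5p gives p* = 42, q* = 100.
Demand choke price (qd = 0): p = 142.
CS = ½(142 − 42)(100) = 5000.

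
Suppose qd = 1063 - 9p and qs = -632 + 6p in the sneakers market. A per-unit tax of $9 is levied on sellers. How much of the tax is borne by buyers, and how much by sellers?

Pre-tax equilibrium: p* = 113, q* = 46.
Tax on sellers shifts supply to qs = -632 + 6(p − 9) = -686 + 6p.
1063 - 9p = -686 + 6p gives buyer price pb = 116.6; sellers receive ps = 116.6 − 9 = 107.6.
New quantity: q = 1063 − 9(116.6) = 13.6.
Buyer burden = 116.6 − 113 = 3.6; seller burden = 113 − 107.6 = 5.4.

Buyers bear $3.6, sellers bear $5.4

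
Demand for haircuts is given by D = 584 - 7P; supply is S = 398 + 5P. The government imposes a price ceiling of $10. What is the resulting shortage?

Equilibrium price would be P* = 15.5, so the ceiling at 10 binds.
At P = 10: D = 584 − 7(10) = 514, S = 398 + 5(10) = 448.
Shortage = 514 − 448 = 66.

Shortage = 66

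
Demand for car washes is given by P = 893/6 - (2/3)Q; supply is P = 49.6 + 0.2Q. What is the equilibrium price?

P* = 72.5

Set the two price expressions equal: 893/6 - (2/3)Q = 49.6 + 0.2Q.
2977/30 = (13/15)Q, so Q* = 114.5.
P* = 893/6 − (2/3)(114.5) = 72.5.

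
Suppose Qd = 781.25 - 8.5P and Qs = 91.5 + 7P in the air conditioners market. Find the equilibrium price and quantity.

Set Qd = Qs: 781.25 - 8.5P = 91.5 + 7P.
689.75 = 15.5P, so P* = 44.5.
Q* = 781.25 − 8.5(44.5) = 403.

P* = 44.5, Q* = 403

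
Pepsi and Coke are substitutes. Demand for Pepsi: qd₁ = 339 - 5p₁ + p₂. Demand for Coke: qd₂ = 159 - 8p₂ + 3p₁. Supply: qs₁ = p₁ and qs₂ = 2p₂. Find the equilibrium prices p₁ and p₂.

p₁ = 1183/19, p₂ = 657/19

Market 1: 339 - 5p₁ + p₂ = p₁ → 6p₁ - p₂ = 339.
Market 2: 10p₂ - 3p₁ = 159.
Eliminating p₂: 10×(1) + 1×(2) gives 57p₁ = 3549, so p₁ = 1183/19.
Back-substitute into (2): p₂ = (159 + 3×1183/19) / 10 = 657/19.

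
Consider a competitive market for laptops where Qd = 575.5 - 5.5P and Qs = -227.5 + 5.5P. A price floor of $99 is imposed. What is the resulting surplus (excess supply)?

Surplus = 286

Equilibrium price would be P* = 73, so the floor at 99 binds.
At P = 99: Qd = 31, Qs = 317.
Surplus = 317 − 31 = 286.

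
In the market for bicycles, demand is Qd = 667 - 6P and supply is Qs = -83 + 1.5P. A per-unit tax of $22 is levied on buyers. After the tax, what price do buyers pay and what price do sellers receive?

Pre-tax equilibrium: P* = 100, Q* = 67.
Tax on buyers shifts demand to Qd = 667 − 6(P + 22) = 535 - 6P.
535 - 6P = -83 + 1.5P gives seller price Ps = 82.4; buyers pay Pb = 82.4 + 22 = 104.4.
New quantity: Q = 667 − 6(104.4) = 40.6.

Buyers pay $104.4, sellers receive $82.4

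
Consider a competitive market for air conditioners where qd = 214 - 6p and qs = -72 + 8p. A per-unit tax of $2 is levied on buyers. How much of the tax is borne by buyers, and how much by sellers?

Pre-tax equilibrium: p* = 143/7, q* = 640/7.
Tax on buyers shifts demand to qd = 214 − 6(p + 2) = 202 - 6p.
202 - 6p = -72 + 8p gives seller price ps = 137/7; buyers pay pb = 137/7 + 2 = 151/7.
New quantity: q = 214 − 6(151/7) = 592/7.
Buyer burden = 151/7 − 143/7 = 8/7; seller burden = 143/7 − 137/7 = 6/7.

Buyers bear 8/7, sellers bear 6/7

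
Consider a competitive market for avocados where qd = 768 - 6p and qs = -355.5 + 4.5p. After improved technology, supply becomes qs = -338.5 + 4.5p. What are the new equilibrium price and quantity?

p' = 2213/21, q' = 950/7

Original equilibrium: p* = 107, q* = 126.
New equilibrium: 768 - 6p = -338.5 + 4.5p, so 1106.5 = 10.5p and p' = 2213/21; q' = 768 − 6(2213/21) = 950/7.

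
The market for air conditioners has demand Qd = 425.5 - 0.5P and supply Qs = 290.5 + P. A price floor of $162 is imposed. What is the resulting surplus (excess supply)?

Surplus = 108

Equilibrium price would be P* = 90, so the floor at 162 binds.
At P = 162: Qd = 344.5, Qs = 452.5.
Surplus = 452.5 − 344.5 = 108.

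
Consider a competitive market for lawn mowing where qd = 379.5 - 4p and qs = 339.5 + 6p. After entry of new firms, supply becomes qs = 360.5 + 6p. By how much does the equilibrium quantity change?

Original equilibrium: p* = 4, q* = 363.5.
New equilibrium: 379.5 - 4p = 360.5 + 6p, so 19 = 10p and p' = 1.9; q' = 379.5 − 4(1.9) = 371.9.
Change in quantity: 371.9 − 363.5 = 8.4.

Δq = 8.4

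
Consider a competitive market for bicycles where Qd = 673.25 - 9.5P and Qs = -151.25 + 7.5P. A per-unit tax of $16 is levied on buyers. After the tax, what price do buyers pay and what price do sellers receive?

Pre-tax equilibrium: P* = 48.5, Q* = 212.5.
Tax on buyers shifts demand to Qd = 673.25 − 9.5(P + 16) = 521.25 - 9.5P.
521.25 - 9.5P = -151.25 + 7.5P gives seller price Ps = 1345/34; buyers pay Pb = 1345/34 + 16 = 1889/34.
New quantity: Q = 673.25 − 9.5(1889/34) = 4945/34.

Buyers pay 1889/34, sellers receive 1345/34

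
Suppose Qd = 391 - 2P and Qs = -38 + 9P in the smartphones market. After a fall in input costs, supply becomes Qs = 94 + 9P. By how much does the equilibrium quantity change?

ΔQ = 24

Original equilibrium: P* = 39, Q* = 313.
New equilibrium: 391 - 2P = 94 + 9P, so 297 = 11P and P' = 27; Q' = 391 − 2(27) = 337.
Change in quantity: 337 − 313 = 24.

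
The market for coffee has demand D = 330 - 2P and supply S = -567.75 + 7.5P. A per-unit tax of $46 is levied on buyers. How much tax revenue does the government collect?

Pre-tax equilibrium: P* = 94.5, Q* = 141.
Tax on buyers shifts demand to D = 330 − 2(P + 46) = 238 - 2P.
238 - 2P = -567.75 + 7.5P gives seller price Ps = 3223/38; buyers pay Pb = 3223/38 + 46 = 4971/38.
New quantity: Q = 330 − 2(4971/38) = 1299/19.
Revenue = 46 × 1299/19 = 59754/19.

Tax revenue = 59754/19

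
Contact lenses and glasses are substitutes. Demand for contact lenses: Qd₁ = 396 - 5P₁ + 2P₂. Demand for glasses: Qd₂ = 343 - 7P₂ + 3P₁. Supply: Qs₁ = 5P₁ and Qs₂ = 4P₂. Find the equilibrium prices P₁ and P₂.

P₁ = 2521/52, P₂ = 2309/52

Market 1: 396 - 5P₁ + 2P₂ = 5P₁ → 10P₁ - 2P₂ = 396.
Market 2: 11P₂ - 3P₁ = 343.
Eliminating P₂: 11×(1) + 2×(2) gives 104P₁ = 5042, so P₁ = 2521/52.
Back-substitute into (2): P₂ = (343 + 3×2521/52) / 11 = 2309/52.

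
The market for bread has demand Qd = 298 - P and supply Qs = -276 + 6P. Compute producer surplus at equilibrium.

Equilibrium: 298 - P = -276 + 6P gives P* = 82, Q* = 216.
Supply starts at P = 46 (where Qs = 0).
PS = ½(82 − 46)(216) = 3888.

Producer surplus = 3888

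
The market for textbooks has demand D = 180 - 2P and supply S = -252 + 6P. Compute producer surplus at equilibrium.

Producer surplus = 432

Equilibrium: 180 - 2P = -252 + 6P gives P* = 54, Q* = 72.
Supply starts at P = 42 (where S = 0).
PS = ½(54 − 42)(72) = 432.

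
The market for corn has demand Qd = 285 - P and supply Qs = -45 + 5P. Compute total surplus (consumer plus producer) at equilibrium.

Total surplus = 31740

Equilibrium: 285 - P = -45 + 5P gives P* = 55, Q* = 230.
Demand choke price: P = 285; supply starts at P = 9.
CS = ½(285 − 55)(230) = 26450; PS = ½(55 − 9)(230) = 5290.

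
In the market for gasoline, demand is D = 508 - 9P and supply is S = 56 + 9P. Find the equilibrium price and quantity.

P* = 226/9, Q* = 282

Set D = S: 508 - 9P = 56 + 9P.
452 = 18P, so P* = 226/9.
Q* = 508 − 9(226/9) = 282.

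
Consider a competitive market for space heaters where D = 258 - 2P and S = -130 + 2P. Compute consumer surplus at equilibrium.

Consumer surplus = 1024

Equilibrium: 258 - 2P = -130 + 2P gives P* = 97, Q* = 64.
Demand choke price (D = 0): P = 129.
CS = ½(129 − 97)(64) = 1024.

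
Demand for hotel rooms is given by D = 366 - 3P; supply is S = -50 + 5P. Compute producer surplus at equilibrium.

Equilibrium: 366 - 3P = -50 + 5P gives P* = 52, Q* = 210.
Supply starts at P = 10 (where S = 0).
PS = ½(52 − 10)(210) = 4410.

Producer surplus = 4410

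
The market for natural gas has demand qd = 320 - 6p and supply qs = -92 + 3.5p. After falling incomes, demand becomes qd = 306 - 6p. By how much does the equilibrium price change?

Δp = -28/19

Original equilibrium: p* = 824/19, q* = 1136/19.
New equilibrium: 306 - 6p = -92 + 3.5p, so 398 = 9.5p and p' = 796/19; q' = 306 − 6(796/19) = 1038/19.
Change in price: 796/19 − 824/19 = -28/19.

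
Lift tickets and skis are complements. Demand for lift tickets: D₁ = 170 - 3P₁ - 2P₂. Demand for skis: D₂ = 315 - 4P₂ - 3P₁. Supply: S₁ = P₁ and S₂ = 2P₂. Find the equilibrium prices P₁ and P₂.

Market 1: 170 - 3P₁ - 2P₂ = P₁ → 4P₁ + 2P₂ = 170.
Market 2: 6P₂ + 3P₁ = 315.
Eliminating P₂: 6×(1) − 2×(2) gives 18P₁ = 390, so P₁ = 65/3.
Back-substitute into (2): P₂ = (315 − 3×65/3) / 6 = 125/3.

P₁ = 65/3, P₂ = 125/3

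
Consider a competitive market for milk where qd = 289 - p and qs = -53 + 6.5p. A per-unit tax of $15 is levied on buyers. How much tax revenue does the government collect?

Tax revenue = 3456

Pre-tax equilibrium: p* = 45.6, q* = 243.4.
Tax on buyers shifts demand to qd = 289 − 1(p + 15) = 274 - p.
274 - p = -53 + 6.5p gives seller price ps = 43.6; buyers pay pb = 43.6 + 15 = 58.6.
New quantity: q = 289 − 1(58.6) = 230.4.
Revenue = 15 × 230.4 = 3456.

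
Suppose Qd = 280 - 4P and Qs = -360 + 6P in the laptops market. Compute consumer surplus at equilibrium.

Consumer surplus = 72

Equilibrium: 280 - 4P = -360 + 6P gives P* = 64, Q* = 24.
Demand choke price (Qd = 0): P = 70.
CS = ½(70 − 64)(24) = 72.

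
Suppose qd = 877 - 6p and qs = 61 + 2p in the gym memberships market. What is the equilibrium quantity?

q* = 265

Set qd = qs: 877 - 6p = 61 + 2p.
816 = 8p, so p* = 102.
q* = 877 − 6(102) = 265.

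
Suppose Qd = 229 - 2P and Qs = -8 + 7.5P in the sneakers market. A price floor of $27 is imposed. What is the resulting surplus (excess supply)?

Equilibrium price would be P* = 474/19, so the floor at 27 binds.
At P = 27: Qd = 175, Qs = 194.5.
Surplus = 194.5 − 175 = 19.5.

Surplus = 19.5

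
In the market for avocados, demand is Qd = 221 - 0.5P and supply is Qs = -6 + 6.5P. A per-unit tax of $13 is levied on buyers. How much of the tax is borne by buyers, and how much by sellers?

Pre-tax equilibrium: P* = 227/7, Q* = 2867/14.
Tax on buyers shifts demand to Qd = 221 − 0.5(P + 13) = 214.5 - 0.5P.
214.5 - 0.5P = -6 + 6.5P gives seller price Ps = 31.5; buyers pay Pb = 31.5 + 13 = 44.5.
New quantity: Q = 221 − 0.5(44.5) = 198.75.
Buyer burden = 44.5 − 227/7 = 169/14; seller burden = 227/7 − 31.5 = 13/14.

Buyers bear 169/14, sellers bear 13/14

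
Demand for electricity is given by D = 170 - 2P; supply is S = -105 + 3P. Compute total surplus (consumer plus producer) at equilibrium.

Equilibrium: 170 - 2P = -105 + 3P gives P* = 55, Q* = 60.
Demand choke price: P = 85; supply starts at P = 35.
CS = ½(85 − 55)(60) = 900; PS = ½(55 − 35)(60) = 600.

Total surplus = 1500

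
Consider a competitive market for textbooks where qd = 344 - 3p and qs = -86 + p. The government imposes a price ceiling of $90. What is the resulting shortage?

Shortage = 70

Equilibrium price would be p* = 107.5, so the ceiling at 90 binds.
At p = 90: qd = 344 − 3(90) = 74, qs = -86 + 1(90) = 4.
Shortage = 74 − 4 = 70.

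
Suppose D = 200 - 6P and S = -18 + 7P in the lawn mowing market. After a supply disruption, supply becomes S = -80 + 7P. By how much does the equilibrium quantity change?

ΔQ = -372/13

Original equilibrium: P* = 218/13, Q* = 1292/13.
New equilibrium: 200 - 6P = -80 + 7P, so 280 = 13P and P' = 280/13; Q' = 200 − 6(280/13) = 920/13.
Change in quantity: 920/13 − 1292/13 = -372/13.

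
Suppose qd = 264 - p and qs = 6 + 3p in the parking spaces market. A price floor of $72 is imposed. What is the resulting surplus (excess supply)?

Surplus = 30

Equilibrium price would be p* = 64.5, so the floor at 72 binds.
At p = 72: qd = 192, qs = 222.
Surplus = 222 − 192 = 30.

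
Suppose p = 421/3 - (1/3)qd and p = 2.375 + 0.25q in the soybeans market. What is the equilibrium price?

Set the two price expressions equal: 421/3 - (1/3)q = 2.375 + 0.25q.
3311/24 = (7/12)q, so q* = 236.5.
p* = 421/3 − (1/3)(236.5) = 61.5.

p* = 61.5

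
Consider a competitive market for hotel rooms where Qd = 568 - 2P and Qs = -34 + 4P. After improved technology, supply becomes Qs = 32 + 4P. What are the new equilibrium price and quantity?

Original equilibrium: P* = 301/3, Q* = 1102/3.
New equilibrium: 568 - 2P = 32 + 4P, so 536 = 6P and P' = 268/3; Q' = 568 − 2(268/3) = 1168/3.

P' = 268/3, Q' = 1168/3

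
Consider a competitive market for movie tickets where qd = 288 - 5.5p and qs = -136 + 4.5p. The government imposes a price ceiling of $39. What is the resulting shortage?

Shortage = 34

Equilibrium price would be p* = 42.4, so the ceiling at 39 binds.
At p = 39: qd = 288 − 5.5(39) = 73.5, qs = -136 + 4.5(39) = 39.5.
Shortage = 73.5 − 39.5 = 34.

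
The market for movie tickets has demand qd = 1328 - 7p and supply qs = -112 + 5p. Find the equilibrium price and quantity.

p* = 120, q* = 488

Set qd = qs: 1328 - 7p = -112 + 5p.
1440 = 12p, so p* = 120.
q* = 1328 − 7(120) = 488.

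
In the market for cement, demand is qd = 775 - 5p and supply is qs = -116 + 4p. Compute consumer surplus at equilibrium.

Consumer surplus = 7840

Equilibrium: 775 - 5p = -116 + 4p gives p* = 99, q* = 280.
Demand choke price (qd = 0): p = 155.
CS = ½(155 − 99)(280) = 7840.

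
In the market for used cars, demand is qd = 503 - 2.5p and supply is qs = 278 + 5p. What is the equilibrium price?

Set qd = qs: 503 - 2.5p = 278 + 5p.
225 = 7.5p, so p* = 30.
q* = 503 − 2.5(30) = 428.

p* = 30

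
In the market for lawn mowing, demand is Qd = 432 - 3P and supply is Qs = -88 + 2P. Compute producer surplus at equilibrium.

Producer surplus = 3600

Equilibrium: 432 - 3P = -88 + 2P gives P* = 104, Q* = 120.
Supply starts at P = 44 (where Qs = 0).
PS = ½(104 − 44)(120) = 3600.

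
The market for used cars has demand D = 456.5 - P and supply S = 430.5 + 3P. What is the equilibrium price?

Set D = S: 456.5 - P = 430.5 + 3P.
26 = 4P, so P* = 6.5.
Q* = 456.5 − 1(6.5) = 450.

P* = 6.5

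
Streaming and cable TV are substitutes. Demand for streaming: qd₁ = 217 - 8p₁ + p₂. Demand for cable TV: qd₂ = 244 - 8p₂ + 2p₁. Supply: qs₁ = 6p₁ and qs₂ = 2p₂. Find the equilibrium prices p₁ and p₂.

p₁ = 1207/69, p₂ = 1925/69

Market 1: 217 - 8p₁ + p₂ = 6p₁ → 14p₁ - p₂ = 217.
Market 2: 10p₂ - 2p₁ = 244.
Eliminating p₂: 10×(1) + 1×(2) gives 138p₁ = 2414, so p₁ = 1207/69.
Back-substitute into (2): p₂ = (244 + 2×1207/69) / 10 = 1925/69.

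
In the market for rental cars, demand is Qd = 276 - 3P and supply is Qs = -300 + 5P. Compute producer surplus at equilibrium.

Equilibrium: 276 - 3P = -300 + 5P gives P* = 72, Q* = 60.
Supply starts at P = 60 (where Qs = 0).
PS = ½(72 − 60)(60) = 360.

Producer surplus = 360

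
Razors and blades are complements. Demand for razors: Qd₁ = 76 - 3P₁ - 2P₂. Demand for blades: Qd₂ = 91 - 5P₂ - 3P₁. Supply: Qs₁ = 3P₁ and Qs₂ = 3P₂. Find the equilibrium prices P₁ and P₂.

Market 1: 76 - 3P₁ - 2P₂ = 3P₁ → 6P₁ + 2P₂ = 76.
Market 2: 8P₂ + 3P₁ = 91.
Eliminating P₂: 8×(1) − 2×(2) gives 42P₁ = 426, so P₁ = 71/7.
Back-substitute into (2): P₂ = (91 − 3×71/7) / 8 = 53/7.

P₁ = 71/7, P₂ = 53/7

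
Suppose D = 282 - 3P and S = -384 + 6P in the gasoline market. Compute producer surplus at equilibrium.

Equilibrium: 282 - 3P = -384 + 6P gives P* = 74, Q* = 60.
Supply starts at P = 64 (where S = 0).
PS = ½(74 − 64)(60) = 300.

Producer surplus = 300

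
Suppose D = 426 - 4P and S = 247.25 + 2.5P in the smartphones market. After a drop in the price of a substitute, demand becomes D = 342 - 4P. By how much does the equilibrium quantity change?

Original equilibrium: P* = 27.5, Q* = 316.
New equilibrium: 342 - 4P = 247.25 + 2.5P, so 94.75 = 6.5P and P' = 379/26; Q' = 342 − 4(379/26) = 3688/13.
Change in quantity: 3688/13 − 316 = -420/13.

ΔQ = -420/13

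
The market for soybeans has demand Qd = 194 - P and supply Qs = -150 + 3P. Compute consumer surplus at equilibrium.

Equilibrium: 194 - P = -150 + 3P gives P* = 86, Q* = 108.
Demand choke price (Qd = 0): P = 194.
CS = ½(194 − 86)(108) = 5832.

Consumer surplus = 5832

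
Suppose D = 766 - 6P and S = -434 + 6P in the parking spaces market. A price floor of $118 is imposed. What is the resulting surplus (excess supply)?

Equilibrium price would be P* = 100, so the floor at 118 binds.
At P = 118: D = 58, S = 274.
Surplus = 274 − 58 = 216.

Surplus = 216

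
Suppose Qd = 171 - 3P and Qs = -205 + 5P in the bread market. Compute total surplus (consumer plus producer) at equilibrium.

Total surplus = 240

Equilibrium: 171 - 3P = -205 + 5P gives P* = 47, Q* = 30.
Demand choke price: P = 57; supply starts at P = 41.
CS = ½(57 − 47)(30) = 150; PS = ½(47 − 41)(30) = 90.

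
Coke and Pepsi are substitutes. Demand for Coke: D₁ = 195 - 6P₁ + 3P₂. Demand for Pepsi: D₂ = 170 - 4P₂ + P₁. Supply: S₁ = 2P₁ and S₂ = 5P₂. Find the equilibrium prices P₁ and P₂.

Market 1: 195 - 6P₁ + 3P₂ = 2P₁ → 8P₁ - 3P₂ = 195.
Market 2: 9P₂ - P₁ = 170.
Eliminating P₂: 9×(1) + 3×(2) gives 69P₁ = 2265, so P₁ = 755/23.
Back-substitute into (2): P₂ = (170 + 1×755/23) / 9 = 1555/69.

P₁ = 755/23, P₂ = 1555/69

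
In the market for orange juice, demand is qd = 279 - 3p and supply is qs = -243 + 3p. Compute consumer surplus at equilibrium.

Consumer surplus = 54

Equilibrium: 279 - 3p = -243 + 3p gives p* = 87, q* = 18.
Demand choke price (qd = 0): p = 93.
CS = ½(93 − 87)(18) = 54.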